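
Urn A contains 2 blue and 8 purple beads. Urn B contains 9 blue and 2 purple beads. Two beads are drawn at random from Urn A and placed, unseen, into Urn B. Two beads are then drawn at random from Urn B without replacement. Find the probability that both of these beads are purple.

217/3510

Condition on how many of the transferred beads are purple (from Urn A: 8 purple of 10; then Urn B has 13 total).
  0 purple: C(8,0)C(2,2)/C(10,2) = 1/45; then P = C(2,2)/C(13,2) = 1/78
  1 purple: C(8,1)C(2,1)/C(10,2) = 16/45; then P = C(3,2)/C(13,2) = 1/26
  2 purple: C(8,2)C(2,0)/C(10,2) = 28/45; then P = C(4,2)/C(13,2) = 1/13
P(both purple) = 217/3510 ≈ 0.0618.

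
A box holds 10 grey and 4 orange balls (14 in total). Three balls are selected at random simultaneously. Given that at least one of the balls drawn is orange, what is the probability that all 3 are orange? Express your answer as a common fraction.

P(all 3 orange) = C(4,3)/C(14,3) = 1/91; P(at least one orange) = 1 − C(10,3)/C(14,3) = 61/91.
Since 'all 3 orange' ⊆ 'at least one orange', P(all 3 | at least one) = 1/91 / 61/91 = 1/61 ≈ 0.0164.

1/61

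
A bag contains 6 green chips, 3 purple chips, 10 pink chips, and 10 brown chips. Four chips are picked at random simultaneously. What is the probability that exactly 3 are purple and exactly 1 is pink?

10/23751

Unordered draws without replacement: count favorable combinations over C(29,4).
Favorable = C(6,0) · C(3,3) · C(10,1) · C(10,0) = 10; total = C(29,4) = 23751.
P = 10/23751 = 10/23751 ≈ 0.0004.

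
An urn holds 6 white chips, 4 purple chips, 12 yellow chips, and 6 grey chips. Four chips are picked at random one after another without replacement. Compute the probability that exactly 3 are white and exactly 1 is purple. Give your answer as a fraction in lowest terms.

16/4095

Unordered draws without replacement: count favorable combinations over C(28,4).
Favorable = C(6,3) · C(4,1) · C(12,0) · C(6,0) = 80; total = C(28,4) = 20475.
P = 80/20475 = 16/4095 ≈ 0.0039.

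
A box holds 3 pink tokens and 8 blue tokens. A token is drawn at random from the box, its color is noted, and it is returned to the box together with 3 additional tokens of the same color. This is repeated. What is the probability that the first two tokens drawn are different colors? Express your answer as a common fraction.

24/77

Either blue then pink, or pink then blue; after the first draw the total is 14.
P = (8/11)·(3/14) + (3/11)·(8/14) = 24/77 ≈ 0.3117.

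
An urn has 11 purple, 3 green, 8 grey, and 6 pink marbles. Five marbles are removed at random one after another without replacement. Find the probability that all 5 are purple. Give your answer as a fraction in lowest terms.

11/2340

Unordered draws without replacement: count favorable combinations over C(28,5).
Favorable = C(11,5) · C(3,0) · C(8,0) · C(6,0) = 462; total = C(28,5) = 98280.
P = 462/98280 = 11/2340 ≈ 0.0047.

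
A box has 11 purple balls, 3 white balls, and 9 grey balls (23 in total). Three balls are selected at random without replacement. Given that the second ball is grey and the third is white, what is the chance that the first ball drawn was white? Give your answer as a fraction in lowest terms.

2/21

P(first=white and the second ball is grey and the third is white) = (3/23)·(9/22)·(2/21) = 9/1771.
P(E) = Σ over first color = 9/322 + 9/1771 + 36/1771 = 27/506.
By Bayes, P(first=white | E) = 9/1771 / 27/506 = 2/21 ≈ 0.0952.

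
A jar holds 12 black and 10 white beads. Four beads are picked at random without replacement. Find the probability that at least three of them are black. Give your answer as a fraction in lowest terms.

Sum the hypergeometric tail for j = 3,…,4 black beads.
Favorable = C(12,3)·C(10,1) + C(12,4)·C(10,0) = 2695; total = C(22,4) = 7315.
P = 2695/7315 = 7/19 ≈ 0.3684.

7/19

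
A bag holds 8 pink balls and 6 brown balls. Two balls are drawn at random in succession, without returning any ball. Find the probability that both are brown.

Unordered draws without replacement: count favorable combinations over C(14,2).
Favorable = C(8,0) · C(6,2) = 15; total = C(14,2) = 91.
P = 15/91 = 15/91 ≈ 0.1648.

15/91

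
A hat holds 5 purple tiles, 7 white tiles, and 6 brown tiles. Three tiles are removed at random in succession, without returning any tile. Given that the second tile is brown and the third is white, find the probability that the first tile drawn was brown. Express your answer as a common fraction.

P(first=brown and the second tile is brown and the third is white) = (6/18)·(5/17)·(7/16) = 35/816.
P(E) = Σ over first color = 35/816 + 7/136 + 35/816 = 7/51.
By Bayes, P(first=brown | E) = 35/816 / 7/51 = 5/16 ≈ 0.3125.

5/16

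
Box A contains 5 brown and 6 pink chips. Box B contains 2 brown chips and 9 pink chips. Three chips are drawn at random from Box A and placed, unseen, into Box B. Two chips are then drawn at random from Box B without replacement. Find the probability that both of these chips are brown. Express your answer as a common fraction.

47/1001

Condition on how many of the transferred chips are brown (from Box A: 5 brown of 11; then Box B has 14 total).
  0 brown: C(5,0)C(6,3)/C(11,3) = 4/33; then P = C(2,2)/C(14,2) = 1/91
  1 brown: C(5,1)C(6,2)/C(11,3) = 5/11; then P = C(3,2)/C(14,2) = 3/91
  2 brown: C(5,2)C(6,1)/C(11,3) = 4/11; then P = C(4,2)/C(14,2) = 6/91
  3 brown: C(5,3)C(6,0)/C(11,3) = 2/33; then P = C(5,2)/C(14,2) = 10/91
P(both brown) = 47/1001 ≈ 0.0470.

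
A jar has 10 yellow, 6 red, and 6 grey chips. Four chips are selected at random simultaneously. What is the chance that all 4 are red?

Unordered draws without replacement: count favorable combinations over C(22,4).
Favorable = C(10,0) · C(6,4) · C(6,0) = 15; total = C(22,4) = 7315.
P = 15/7315 = 3/1463 ≈ 0.0021.

3/1463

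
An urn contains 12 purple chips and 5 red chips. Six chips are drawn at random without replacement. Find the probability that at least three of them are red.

Sum the hypergeometric tail for j = 3,…,5 red chips.
Favorable = C(5,3)·C(12,3) + C(5,4)·C(12,2) + C(5,5)·C(12,1) = 2542; total = C(17,6) = 12376.
P = 2542/12376 = 1271/6188 ≈ 0.2054.

1271/6188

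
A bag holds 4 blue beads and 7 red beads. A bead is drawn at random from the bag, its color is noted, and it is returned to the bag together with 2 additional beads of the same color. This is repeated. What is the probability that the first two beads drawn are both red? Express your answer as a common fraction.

After a red draw the bag holds 9 red out of 13.
P = (7/11)·(9/13) = 63/143 ≈ 0.4406.

63/143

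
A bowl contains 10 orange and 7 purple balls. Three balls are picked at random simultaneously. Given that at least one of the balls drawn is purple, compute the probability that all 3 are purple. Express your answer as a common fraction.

P(all 3 purple) = C(7,3)/C(17,3) = 7/136; P(at least one purple) = 1 − C(10,3)/C(17,3) = 14/17.
Since 'all 3 purple' ⊆ 'at least one purple', P(all 3 | at least one) = 7/136 / 14/17 = 1/16 ≈ 0.0625.

1/16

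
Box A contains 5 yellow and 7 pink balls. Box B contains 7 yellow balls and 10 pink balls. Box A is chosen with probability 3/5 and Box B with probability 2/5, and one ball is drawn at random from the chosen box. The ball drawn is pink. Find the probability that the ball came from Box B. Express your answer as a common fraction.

80/199

P(pink | Box A) = 7/12; P(pink | Box B) = 10/17.
P(pink) = 3/5·7/12 + 2/5·10/17 = 199/340.
By Bayes' rule, P(Box B | pink) = 4/17 / 199/340 = 80/199 ≈ 0.4020.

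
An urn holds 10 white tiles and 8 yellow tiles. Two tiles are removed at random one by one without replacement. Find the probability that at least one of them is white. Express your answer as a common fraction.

125/153

Use the complement: P(at least one white) = 1 − P(no white).
P(none) = C(8,2)/C(18,2) = 28/153.
So P = 1 − 28/153 = 125/153 ≈ 0.8170.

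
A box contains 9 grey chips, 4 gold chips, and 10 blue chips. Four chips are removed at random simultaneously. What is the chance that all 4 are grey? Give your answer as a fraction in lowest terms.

18/1265

Unordered draws without replacement: count favorable combinations over C(23,4).
Favorable = C(9,4) · C(4,0) · C(10,0) = 126; total = C(23,4) = 8855.
P = 126/8855 = 18/1265 ≈ 0.0142.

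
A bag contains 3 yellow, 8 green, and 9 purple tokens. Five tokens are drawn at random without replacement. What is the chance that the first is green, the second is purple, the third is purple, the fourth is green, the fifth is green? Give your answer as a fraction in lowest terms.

Multiply the conditional probability of each draw in order, without replacement, so each draw removes one from its color and from the total.
P = (8/20) · (9/19) · (8/18) · (7/17) · (6/16) = 21/1615 ≈ 0.0130.

21/1615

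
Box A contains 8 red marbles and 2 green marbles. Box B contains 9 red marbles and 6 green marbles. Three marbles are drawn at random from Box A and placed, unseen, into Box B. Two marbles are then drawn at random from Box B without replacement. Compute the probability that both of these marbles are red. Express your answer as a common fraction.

Condition on how many of the transferred marbles are red (from Box A: 8 red of 10; then Box B has 18 total).
  1 red: C(8,1)C(2,2)/C(10,3) = 1/15; then P = C(10,2)/C(18,2) = 5/17
  2 red: C(8,2)C(2,1)/C(10,3) = 7/15; then P = C(11,2)/C(18,2) = 55/153
  3 red: C(8,3)C(2,0)/C(10,3) = 7/15; then P = C(12,2)/C(18,2) = 22/51
P(both red) = 892/2295 ≈ 0.3887.

892/2295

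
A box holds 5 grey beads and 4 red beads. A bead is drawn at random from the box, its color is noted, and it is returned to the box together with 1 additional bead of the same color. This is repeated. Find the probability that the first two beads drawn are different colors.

Either grey then red, or red then grey; after the first draw the total is 10.
P = (5/9)·(4/10) + (4/9)·(5/10) = 4/9 ≈ 0.4444.

4/9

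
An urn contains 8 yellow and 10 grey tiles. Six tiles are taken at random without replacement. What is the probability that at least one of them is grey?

Use the complement: P(at least one grey) = 1 − P(no grey).
P(none) = C(8,6)/C(18,6) = 28/18564.
So P = 1 − 28/18564 = 662/663 ≈ 0.9985.

662/663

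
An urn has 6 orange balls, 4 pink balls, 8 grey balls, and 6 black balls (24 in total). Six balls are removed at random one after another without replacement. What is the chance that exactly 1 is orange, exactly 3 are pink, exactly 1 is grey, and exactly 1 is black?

Unordered draws without replacement: count favorable combinations over C(24,6).
Favorable = C(6,1) · C(4,3) · C(8,1) · C(6,1) = 1152; total = C(24,6) = 134596.
P = 1152/134596 = 288/33649 ≈ 0.0086.

288/33649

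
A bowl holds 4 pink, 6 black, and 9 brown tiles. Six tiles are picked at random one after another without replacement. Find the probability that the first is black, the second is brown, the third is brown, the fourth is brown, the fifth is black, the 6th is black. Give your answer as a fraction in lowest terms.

1/323

Multiply the conditional probability of each draw in order, without replacement, so each draw removes one from its color and from the total.
P = (6/19) · (9/18) · (8/17) · (7/16) · (5/15) · (4/14) = 1/323 ≈ 0.0031.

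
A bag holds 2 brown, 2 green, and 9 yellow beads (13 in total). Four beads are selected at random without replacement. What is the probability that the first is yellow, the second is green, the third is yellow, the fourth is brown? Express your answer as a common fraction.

12/715

Multiply the conditional probability of each draw in order, without replacement, so each draw removes one from its color and from the total.
P = (9/13) · (2/12) · (8/11) · (2/10) = 12/715 ≈ 0.0168.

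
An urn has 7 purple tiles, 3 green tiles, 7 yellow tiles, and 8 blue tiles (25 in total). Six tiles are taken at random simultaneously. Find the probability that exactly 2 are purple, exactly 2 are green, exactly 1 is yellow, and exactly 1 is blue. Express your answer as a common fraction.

Unordered draws without replacement: count favorable combinations over C(25,6).
Favorable = C(7,2) · C(3,2) · C(7,1) · C(8,1) = 3528; total = C(25,6) = 177100.
P = 3528/177100 = 126/6325 ≈ 0.0199.

126/6325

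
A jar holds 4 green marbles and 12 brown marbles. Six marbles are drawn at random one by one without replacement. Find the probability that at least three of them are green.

43/364

Sum the hypergeometric tail for j = 3,…,4 green marbles.
Favorable = C(4,3)·C(12,3) + C(4,4)·C(12,2) = 946; total = C(16,6) = 8008.
P = 946/8008 = 43/364 ≈ 0.1181.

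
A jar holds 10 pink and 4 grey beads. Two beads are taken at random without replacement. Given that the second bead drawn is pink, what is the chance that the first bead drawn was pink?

P(first=pink and the second bead drawn is pink) = (10/14)·(9/13) = 45/91.
P(the second bead drawn is pink) = Σ over first color = 45/91 + 20/91 = 5/7.
By Bayes, P(first=pink | the second bead drawn is pink) = 45/91 / 5/7 = 9/13 ≈ 0.6923.

9/13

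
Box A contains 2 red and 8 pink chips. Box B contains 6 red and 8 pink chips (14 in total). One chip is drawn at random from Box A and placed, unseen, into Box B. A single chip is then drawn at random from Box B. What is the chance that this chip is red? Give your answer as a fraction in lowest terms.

Condition on how many of the transferred chips are red (from Box A: 2 red of 10; then Box B has 15 total).
  0 red: C(2,0)C(8,1)/C(10,1) = 4/5; then P = 6/15
  1 red: C(2,1)C(8,0)/C(10,1) = 1/5; then P = 7/15
P(red from Box B) = 31/75 ≈ 0.4133.

31/75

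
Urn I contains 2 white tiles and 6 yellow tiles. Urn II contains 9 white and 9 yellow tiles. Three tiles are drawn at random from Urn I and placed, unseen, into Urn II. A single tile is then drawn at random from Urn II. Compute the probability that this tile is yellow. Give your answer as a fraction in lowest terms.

15/28

Condition on how many of the transferred tiles are yellow (from Urn I: 6 yellow of 8; then Urn II has 21 total).
  1 yellow: C(6,1)C(2,2)/C(8,3) = 3/28; then P = 10/21
  2 yellow: C(6,2)C(2,1)/C(8,3) = 15/28; then P = 11/21
  3 yellow: C(6,3)C(2,0)/C(8,3) = 5/14; then P = 12/21
P(yellow from Urn II) = 15/28 ≈ 0.5357.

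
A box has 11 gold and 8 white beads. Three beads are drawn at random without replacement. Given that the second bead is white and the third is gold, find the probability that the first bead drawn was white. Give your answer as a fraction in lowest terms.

7/17

P(first=white and the second bead is white and the third is gold) = (8/19)·(7/18)·(11/17) = 308/2907.
P(E) = Σ over first color = 440/2907 + 308/2907 = 44/171.
By Bayes, P(first=white | E) = 308/2907 / 44/171 = 7/17 ≈ 0.4118.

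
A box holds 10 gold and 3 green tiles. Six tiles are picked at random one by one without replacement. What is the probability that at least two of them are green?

Sum the hypergeometric tail for j = 2,…,3 green tiles.
Favorable = C(3,2)·C(10,4) + C(3,3)·C(10,3) = 750; total = C(13,6) = 1716.
P = 750/1716 = 125/286 ≈ 0.4371.

125/286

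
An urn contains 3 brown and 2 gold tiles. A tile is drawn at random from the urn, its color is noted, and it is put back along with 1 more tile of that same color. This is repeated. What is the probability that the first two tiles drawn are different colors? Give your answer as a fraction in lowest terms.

Either gold then brown, or brown then gold; after the first draw the total is 6.
P = (2/5)·(3/6) + (3/5)·(2/6) = 2/5 ≈ 0.4000.

2/5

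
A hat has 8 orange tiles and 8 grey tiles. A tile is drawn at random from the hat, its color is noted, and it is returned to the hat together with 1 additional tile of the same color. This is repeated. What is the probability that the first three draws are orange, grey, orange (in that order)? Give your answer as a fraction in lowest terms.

2/17

Track the composition after each reinforcement of +1.
P = (8/16) · (8/17) · (9/18) = 2/17 ≈ 0.1176.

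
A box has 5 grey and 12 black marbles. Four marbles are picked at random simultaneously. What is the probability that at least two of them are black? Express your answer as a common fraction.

451/476

Sum the hypergeometric tail for j = 2,…,4 black marbles.
Favorable = C(12,2)·C(5,2) + C(12,3)·C(5,1) + C(12,4)·C(5,0) = 2255; total = C(17,4) = 2380.
P = 2255/2380 = 451/476 ≈ 0.9475.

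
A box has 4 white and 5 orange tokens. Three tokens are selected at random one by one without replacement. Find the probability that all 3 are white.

Unordered draws without replacement: count favorable combinations over C(9,3).
Favorable = C(4,3) · C(5,0) = 4; total = C(9,3) = 84.
P = 4/84 = 1/21 ≈ 0.0476.

1/21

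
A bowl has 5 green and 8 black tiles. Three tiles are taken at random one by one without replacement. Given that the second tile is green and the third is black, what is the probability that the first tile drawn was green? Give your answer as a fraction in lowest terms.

P(first=green and the second tile is green and the third is black) = (5/13)·(4/12)·(8/11) = 40/429.
P(E) = Σ over first color = 40/429 + 70/429 = 10/39.
By Bayes, P(first=green | E) = 40/429 / 10/39 = 4/11 ≈ 0.3636.

4/11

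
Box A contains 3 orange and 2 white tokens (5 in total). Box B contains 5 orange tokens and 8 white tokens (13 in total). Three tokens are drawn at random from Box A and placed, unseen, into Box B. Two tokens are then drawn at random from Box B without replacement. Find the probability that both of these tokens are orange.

199/1200

Condition on how many of the transferred tokens are orange (from Box A: 3 orange of 5; then Box B has 16 total).
  1 orange: C(3,1)C(2,2)/C(5,3) = 3/10; then P = C(6,2)/C(16,2) = 1/8
  2 orange: C(3,2)C(2,1)/C(5,3) = 3/5; then P = C(7,2)/C(16,2) = 7/40
  3 orange: C(3,3)C(2,0)/C(5,3) = 1/10; then P = C(8,2)/C(16,2) = 7/30
P(both orange) = 199/1200 ≈ 0.1658.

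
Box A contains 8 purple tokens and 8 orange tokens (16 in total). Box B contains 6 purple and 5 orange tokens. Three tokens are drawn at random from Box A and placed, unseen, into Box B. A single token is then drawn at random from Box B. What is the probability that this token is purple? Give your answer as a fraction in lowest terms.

15/28

Condition on how many of the transferred tokens are purple (from Box A: 8 purple of 16; then Box B has 14 total).
  0 purple: C(8,0)C(8,3)/C(16,3) = 1/10; then P = 6/14
  1 purple: C(8,1)C(8,2)/C(16,3) = 2/5; then P = 7/14
  2 purple: C(8,2)C(8,1)/C(16,3) = 2/5; then P = 8/14
  3 purple: C(8,3)C(8,0)/C(16,3) = 1/10; then P = 9/14
P(purple from Box B) = 15/28 ≈ 0.5357.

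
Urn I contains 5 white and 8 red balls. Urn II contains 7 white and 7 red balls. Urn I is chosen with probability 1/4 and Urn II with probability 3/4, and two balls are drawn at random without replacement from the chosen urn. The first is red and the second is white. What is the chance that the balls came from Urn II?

P(E | Urn I) = 10/39; P(E | Urn II) = 7/26.
P(E) = 1/4·10/39 + 3/4·7/26 = 83/312.
By Bayes' rule, P(Urn II | E) = 21/104 / 83/312 = 63/83 ≈ 0.7590.

63/83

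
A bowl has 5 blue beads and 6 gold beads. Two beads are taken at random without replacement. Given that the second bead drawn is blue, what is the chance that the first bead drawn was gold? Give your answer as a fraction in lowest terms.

P(first=gold and the second bead drawn is blue) = (6/11)·(5/10) = 3/11.
P(the second bead drawn is blue) = Σ over first color = 2/11 + 3/11 = 5/11.
By Bayes, P(first=gold | the second bead drawn is blue) = 3/11 / 5/11 = 3/5 ≈ 0.6000.

3/5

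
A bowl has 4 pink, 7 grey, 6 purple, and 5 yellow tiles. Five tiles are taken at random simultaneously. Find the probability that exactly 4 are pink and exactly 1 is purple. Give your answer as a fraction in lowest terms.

Unordered draws without replacement: count favorable combinations over C(22,5).
Favorable = C(4,4) · C(7,0) · C(6,1) · C(5,0) = 6; total = C(22,5) = 26334.
P = 6/26334 = 1/4389 ≈ 0.0002.

1/4389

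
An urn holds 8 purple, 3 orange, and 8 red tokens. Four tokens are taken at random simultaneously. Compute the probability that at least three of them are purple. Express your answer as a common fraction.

343/1938

Sum the hypergeometric tail for j = 3,…,4 purple tokens.
Favorable = C(8,3)·C(11,1) + C(8,4)·C(11,0) = 686; total = C(19,4) = 3876.
P = 686/3876 = 343/1938 ≈ 0.1770.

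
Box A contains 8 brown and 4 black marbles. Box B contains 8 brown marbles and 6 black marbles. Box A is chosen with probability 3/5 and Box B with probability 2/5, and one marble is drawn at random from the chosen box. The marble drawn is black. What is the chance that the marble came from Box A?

P(black | Box A) = 1/3; P(black | Box B) = 3/7.
P(black) = 3/5·1/3 + 2/5·3/7 = 13/35.
By Bayes' rule, P(Box A | black) = 1/5 / 13/35 = 7/13 ≈ 0.5385.

7/13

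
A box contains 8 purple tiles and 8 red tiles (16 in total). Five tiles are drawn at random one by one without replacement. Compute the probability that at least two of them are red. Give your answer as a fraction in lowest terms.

67/78

Sum the hypergeometric tail for j = 2,…,5 red tiles.
Favorable = C(8,2)·C(8,3) + C(8,3)·C(8,2) + C(8,4)·C(8,1) + C(8,5)·C(8,0) = 3752; total = C(16,5) = 4368.
P = 3752/4368 = 67/78 ≈ 0.8590.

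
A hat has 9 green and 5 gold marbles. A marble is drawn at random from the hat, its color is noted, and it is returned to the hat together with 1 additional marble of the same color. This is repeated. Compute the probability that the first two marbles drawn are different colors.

3/7

Either gold then green, or green then gold; after the first draw the total is 15.
P = (5/14)·(9/15) + (9/14)·(5/15) = 3/7 ≈ 0.4286.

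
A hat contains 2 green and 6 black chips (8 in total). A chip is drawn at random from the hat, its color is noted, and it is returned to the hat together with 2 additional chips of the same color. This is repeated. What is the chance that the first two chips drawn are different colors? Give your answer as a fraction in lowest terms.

3/10

Either black then green, or green then black; after the first draw the total is 10.
P = (6/8)·(2/10) + (2/8)·(6/10) = 3/10 ≈ 0.3000.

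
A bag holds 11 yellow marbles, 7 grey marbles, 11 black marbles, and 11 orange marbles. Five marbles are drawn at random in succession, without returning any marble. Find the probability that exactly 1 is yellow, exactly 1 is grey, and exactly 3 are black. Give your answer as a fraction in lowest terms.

4235/219336

Unordered draws without replacement: count favorable combinations over C(40,5).
Favorable = C(11,1) · C(7,1) · C(11,3) · C(11,0) = 12705; total = C(40,5) = 658008.
P = 12705/658008 = 4235/219336 ≈ 0.0193.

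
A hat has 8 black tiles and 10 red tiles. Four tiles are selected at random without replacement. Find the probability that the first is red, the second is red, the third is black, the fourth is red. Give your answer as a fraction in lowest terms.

Multiply the conditional probability of each draw in order, without replacement, so each draw removes one from its color and from the total.
P = (10/18) · (9/17) · (8/16) · (8/15) = 4/51 ≈ 0.0784.

4/51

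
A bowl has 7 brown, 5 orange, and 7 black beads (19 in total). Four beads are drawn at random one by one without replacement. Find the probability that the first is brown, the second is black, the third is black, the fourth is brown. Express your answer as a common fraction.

Multiply the conditional probability of each draw in order, without replacement, so each draw removes one from its color and from the total.
P = (7/19) · (7/18) · (6/17) · (6/16) = 49/2584 ≈ 0.0190.

49/2584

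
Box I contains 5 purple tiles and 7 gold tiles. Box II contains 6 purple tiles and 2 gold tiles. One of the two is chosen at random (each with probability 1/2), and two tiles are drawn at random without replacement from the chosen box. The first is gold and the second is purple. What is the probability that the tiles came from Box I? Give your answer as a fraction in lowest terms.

245/443

P(E | Box I) = 35/132; P(E | Box II) = 3/14.
P(E) = 1/2·35/132 + 1/2·3/14 = 443/1848.
By Bayes' rule, P(Box I | E) = 35/264 / 443/1848 = 245/443 ≈ 0.5530.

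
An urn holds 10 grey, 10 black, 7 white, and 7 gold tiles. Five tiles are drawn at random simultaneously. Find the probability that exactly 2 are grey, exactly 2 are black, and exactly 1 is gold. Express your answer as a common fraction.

Unordered draws without replacement: count favorable combinations over C(34,5).
Favorable = C(10,2) · C(10,2) · C(7,0) · C(7,1) = 14175; total = C(34,5) = 278256.
P = 14175/278256 = 4725/92752 ≈ 0.0509.

4725/92752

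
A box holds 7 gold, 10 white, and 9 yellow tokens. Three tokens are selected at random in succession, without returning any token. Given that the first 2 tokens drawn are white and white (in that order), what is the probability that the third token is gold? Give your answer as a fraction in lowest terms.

After removing 2 white, the box has 7 gold out of 24 remaining.
P(third is gold | given) = 7/24 ≈ 0.2917.

7/24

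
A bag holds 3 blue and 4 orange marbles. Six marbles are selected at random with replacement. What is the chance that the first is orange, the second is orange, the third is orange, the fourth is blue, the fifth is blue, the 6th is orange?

Multiply the conditional probability of each draw in order, with replacement (the composition resets each draw).
P = (4/7) · (4/7) · (4/7) · (3/7) · (3/7) · (4/7) = 2304/117649 ≈ 0.0196.

2304/117649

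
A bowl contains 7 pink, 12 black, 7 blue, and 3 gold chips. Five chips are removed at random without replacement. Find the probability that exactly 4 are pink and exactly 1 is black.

4/1131

Unordered draws without replacement: count favorable combinations over C(29,5).
Favorable = C(7,4) · C(12,1) · C(7,0) · C(3,0) = 420; total = C(29,5) = 118755.
P = 420/118755 = 4/1131 ≈ 0.0035.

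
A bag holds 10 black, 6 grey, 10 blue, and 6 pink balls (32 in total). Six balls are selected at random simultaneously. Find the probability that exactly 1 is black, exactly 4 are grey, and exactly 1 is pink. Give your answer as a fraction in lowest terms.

25/25172

Unordered draws without replacement: count favorable combinations over C(32,6).
Favorable = C(10,1) · C(6,4) · C(10,0) · C(6,1) = 900; total = C(32,6) = 906192.
P = 900/906192 = 25/25172 ≈ 0.0010.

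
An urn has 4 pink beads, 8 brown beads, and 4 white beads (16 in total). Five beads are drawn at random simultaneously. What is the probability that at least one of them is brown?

77/78

Use the complement: P(at least one brown) = 1 − P(no brown).
P(none) = C(8,5)/C(16,5) = 56/4368.
So P = 1 − 56/4368 = 77/78 ≈ 0.9872.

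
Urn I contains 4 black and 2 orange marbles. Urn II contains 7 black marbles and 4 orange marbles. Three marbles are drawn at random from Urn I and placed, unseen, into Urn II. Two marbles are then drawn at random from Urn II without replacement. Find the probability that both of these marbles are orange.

51/455

Condition on how many of the transferred marbles are orange (from Urn I: 2 orange of 6; then Urn II has 14 total).
  0 orange: C(2,0)C(4,3)/C(6,3) = 1/5; then P = C(4,2)/C(14,2) = 6/91
  1 orange: C(2,1)C(4,2)/C(6,3) = 3/5; then P = C(5,2)/C(14,2) = 10/91
  2 orange: C(2,2)C(4,1)/C(6,3) = 1/5; then P = C(6,2)/C(14,2) = 15/91
P(both orange) = 51/455 ≈ 0.1121.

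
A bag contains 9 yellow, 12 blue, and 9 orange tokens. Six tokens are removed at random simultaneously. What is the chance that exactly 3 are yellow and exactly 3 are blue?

Unordered draws without replacement: count favorable combinations over C(30,6).
Favorable = C(9,3) · C(12,3) · C(9,0) = 18480; total = C(30,6) = 593775.
P = 18480/593775 = 176/5655 ≈ 0.0311.

176/5655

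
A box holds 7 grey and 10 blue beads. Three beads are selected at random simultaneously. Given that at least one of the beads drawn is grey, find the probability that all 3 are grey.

P(all 3 grey) = C(7,3)/C(17,3) = 7/136; P(at least one grey) = 1 − C(10,3)/C(17,3) = 14/17.
Since 'all 3 grey' ⊆ 'at least one grey', P(all 3 | at least one) = 7/136 / 14/17 = 1/16 ≈ 0.0625.

1/16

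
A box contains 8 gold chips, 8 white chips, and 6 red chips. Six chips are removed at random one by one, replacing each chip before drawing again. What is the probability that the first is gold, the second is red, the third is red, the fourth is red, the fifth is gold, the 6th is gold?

Multiply the conditional probability of each draw in order, with replacement (the composition resets each draw).
P = (8/22) · (6/22) · (6/22) · (6/22) · (8/22) · (8/22) = 1728/1771561 ≈ 0.0010.

1728/1771561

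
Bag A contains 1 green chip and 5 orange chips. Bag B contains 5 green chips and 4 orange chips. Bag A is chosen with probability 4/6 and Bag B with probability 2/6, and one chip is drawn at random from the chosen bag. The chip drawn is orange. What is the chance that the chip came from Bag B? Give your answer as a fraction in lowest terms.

4/19

P(orange | Bag A) = 5/6; P(orange | Bag B) = 4/9.
P(orange) = 2/3·5/6 + 1/3·4/9 = 19/27.
By Bayes' rule, P(Bag B | orange) = 4/27 / 19/27 = 4/19 ≈ 0.2105.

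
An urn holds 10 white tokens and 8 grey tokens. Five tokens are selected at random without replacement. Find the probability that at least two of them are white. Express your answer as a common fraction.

31/34

Sum the hypergeometric tail for j = 2,…,5 white tokens.
Favorable = C(10,2)·C(8,3) + C(10,3)·C(8,2) + C(10,4)·C(8,1) + C(10,5)·C(8,0) = 7812; total = C(18,5) = 8568.
P = 7812/8568 = 31/34 ≈ 0.9118.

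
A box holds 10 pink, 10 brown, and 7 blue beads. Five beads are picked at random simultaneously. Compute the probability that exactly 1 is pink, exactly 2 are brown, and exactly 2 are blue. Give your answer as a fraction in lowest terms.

35/299

Unordered draws without replacement: count favorable combinations over C(27,5).
Favorable = C(10,1) · C(10,2) · C(7,2) = 9450; total = C(27,5) = 80730.
P = 9450/80730 = 35/299 ≈ 0.1171.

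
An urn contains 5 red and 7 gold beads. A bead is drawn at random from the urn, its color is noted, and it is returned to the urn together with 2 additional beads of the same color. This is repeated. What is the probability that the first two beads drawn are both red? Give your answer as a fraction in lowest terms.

After a red draw the urn holds 7 red out of 14.
P = (5/12)·(7/14) = 5/24 ≈ 0.2083.

5/24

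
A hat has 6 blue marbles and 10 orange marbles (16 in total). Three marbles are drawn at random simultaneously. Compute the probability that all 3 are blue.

Unordered draws without replacement: count favorable combinations over C(16,3).
Favorable = C(6,3) · C(10,0) = 20; total = C(16,3) = 560.
P = 20/560 = 1/28 ≈ 0.0357.

1/28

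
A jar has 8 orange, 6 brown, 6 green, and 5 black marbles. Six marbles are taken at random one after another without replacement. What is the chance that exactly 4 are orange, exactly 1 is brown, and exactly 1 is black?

3/253

Unordered draws without replacement: count favorable combinations over C(25,6).
Favorable = C(8,4) · C(6,1) · C(6,0) · C(5,1) = 2100; total = C(25,6) = 177100.
P = 2100/177100 = 3/253 ≈ 0.0119.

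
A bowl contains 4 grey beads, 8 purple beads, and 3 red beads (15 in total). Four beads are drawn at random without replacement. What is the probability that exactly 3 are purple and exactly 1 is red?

8/65

Unordered draws without replacement: count favorable combinations over C(15,4).
Favorable = C(4,0) · C(8,3) · C(3,1) = 168; total = C(15,4) = 1365.
P = 168/1365 = 8/65 ≈ 0.1231.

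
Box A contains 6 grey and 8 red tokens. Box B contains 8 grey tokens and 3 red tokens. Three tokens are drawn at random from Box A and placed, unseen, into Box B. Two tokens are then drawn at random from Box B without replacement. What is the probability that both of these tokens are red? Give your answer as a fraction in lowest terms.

Condition on how many of the transferred tokens are red (from Box A: 8 red of 14; then Box B has 14 total).
  0 red: C(8,0)C(6,3)/C(14,3) = 5/91; then P = C(3,2)/C(14,2) = 3/91
  1 red: C(8,1)C(6,2)/C(14,3) = 30/91; then P = C(4,2)/C(14,2) = 6/91
  2 red: C(8,2)C(6,1)/C(14,3) = 6/13; then P = C(5,2)/C(14,2) = 10/91
  3 red: C(8,3)C(6,0)/C(14,3) = 2/13; then P = C(6,2)/C(14,2) = 15/91
P(both red) = 825/8281 ≈ 0.0996.

825/8281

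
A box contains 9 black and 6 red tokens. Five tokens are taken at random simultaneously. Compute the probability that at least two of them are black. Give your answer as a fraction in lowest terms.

954/1001

Sum the hypergeometric tail for j = 2,…,5 black tokens.
Favorable = C(9,2)·C(6,3) + C(9,3)·C(6,2) + C(9,4)·C(6,1) + C(9,5)·C(6,0) = 2862; total = C(15,5) = 3003.
P = 2862/3003 = 954/1001 ≈ 0.9530.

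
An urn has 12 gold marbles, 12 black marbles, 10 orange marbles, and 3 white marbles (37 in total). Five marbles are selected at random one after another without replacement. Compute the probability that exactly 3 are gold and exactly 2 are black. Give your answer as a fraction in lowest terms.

Unordered draws without replacement: count favorable combinations over C(37,5).
Favorable = C(12,3) · C(12,2) · C(10,0) · C(3,0) = 14520; total = C(37,5) = 435897.
P = 14520/435897 = 440/13209 ≈ 0.0333.

440/13209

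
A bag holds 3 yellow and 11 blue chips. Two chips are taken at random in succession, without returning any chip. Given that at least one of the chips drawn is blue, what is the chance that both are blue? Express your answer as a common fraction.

5/8

P(both blue) = C(11,2)/C(14,2) = 55/91; P(at least one blue) = 1 − C(3,2)/C(14,2) = 88/91.
Since 'both blue' ⊆ 'at least one blue', P(both | at least one) = 55/91 / 88/91 = 5/8 ≈ 0.6250.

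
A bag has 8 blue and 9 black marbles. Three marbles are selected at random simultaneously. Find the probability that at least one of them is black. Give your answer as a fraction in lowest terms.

Use the complement: P(at least one black) = 1 − P(no black).
P(none) = C(8,3)/C(17,3) = 56/680.
So P = 1 − 56/680 = 78/85 ≈ 0.9176.

78/85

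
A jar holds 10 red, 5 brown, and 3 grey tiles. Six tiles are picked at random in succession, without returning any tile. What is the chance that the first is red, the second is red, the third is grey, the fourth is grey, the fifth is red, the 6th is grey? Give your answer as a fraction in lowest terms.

1/3094

Multiply the conditional probability of each draw in order, without replacement, so each draw removes one from its color and from the total.
P = (10/18) · (9/17) · (3/16) · (2/15) · (8/14) · (1/13) = 1/3094 ≈ 0.0003.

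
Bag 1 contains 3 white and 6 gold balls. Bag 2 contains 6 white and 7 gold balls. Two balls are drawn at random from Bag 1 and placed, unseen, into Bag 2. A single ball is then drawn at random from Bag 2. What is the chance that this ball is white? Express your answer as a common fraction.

4/9

Condition on how many of the transferred balls are white (from Bag 1: 3 white of 9; then Bag 2 has 15 total).
  0 white: C(3,0)C(6,2)/C(9,2) = 5/12; then P = 6/15
  1 white: C(3,1)C(6,1)/C(9,2) = 1/2; then P = 7/15
  2 white: C(3,2)C(6,0)/C(9,2) = 1/12; then P = 8/15
P(white from Bag 2) = 4/9 ≈ 0.4444.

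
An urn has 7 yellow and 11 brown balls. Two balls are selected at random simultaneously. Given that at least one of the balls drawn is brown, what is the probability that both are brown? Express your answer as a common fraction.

P(both brown) = C(11,2)/C(18,2) = 55/153; P(at least one brown) = 1 − C(7,2)/C(18,2) = 44/51.
Since 'both brown' ⊆ 'at least one brown', P(both | at least one) = 55/153 / 44/51 = 5/12 ≈ 0.4167.

5/12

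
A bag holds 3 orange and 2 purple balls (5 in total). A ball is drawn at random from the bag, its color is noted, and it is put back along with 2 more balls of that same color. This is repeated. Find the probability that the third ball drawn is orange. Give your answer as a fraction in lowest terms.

Sum over the four possibilities for the first two draws (orange/not-orange each), tracking how the orange count and total change by +2 per draw.
P(third is orange) = 3/5 ≈ 0.6000. (In a Pólya urn every draw has the same marginal probability 3/5.)

3/5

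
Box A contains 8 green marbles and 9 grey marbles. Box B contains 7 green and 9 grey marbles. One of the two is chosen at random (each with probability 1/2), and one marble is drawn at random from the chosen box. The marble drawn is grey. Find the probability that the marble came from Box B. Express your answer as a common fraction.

17/33

P(grey | Box A) = 9/17; P(grey | Box B) = 9/16.
P(grey) = 1/2·9/17 + 1/2·9/16 = 297/544.
By Bayes' rule, P(Box B | grey) = 9/32 / 297/544 = 17/33 ≈ 0.5152.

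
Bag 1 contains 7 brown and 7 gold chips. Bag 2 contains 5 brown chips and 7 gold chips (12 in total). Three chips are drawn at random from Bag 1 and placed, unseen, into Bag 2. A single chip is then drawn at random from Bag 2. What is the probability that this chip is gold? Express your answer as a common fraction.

17/30

Condition on how many of the transferred chips are gold (from Bag 1: 7 gold of 14; then Bag 2 has 15 total).
  0 gold: C(7,0)C(7,3)/C(14,3) = 5/52; then P = 7/15
  1 gold: C(7,1)C(7,2)/C(14,3) = 21/52; then P = 8/15
  2 gold: C(7,2)C(7,1)/C(14,3) = 21/52; then P = 9/15
  3 gold: C(7,3)C(7,0)/C(14,3) = 5/52; then P = 10/15
P(gold from Bag 2) = 17/30 ≈ 0.5667.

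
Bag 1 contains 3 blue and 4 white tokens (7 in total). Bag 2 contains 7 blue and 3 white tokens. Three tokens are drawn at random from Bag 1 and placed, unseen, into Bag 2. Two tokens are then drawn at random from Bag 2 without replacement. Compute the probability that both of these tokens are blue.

Condition on how many of the transferred tokens are blue (from Bag 1: 3 blue of 7; then Bag 2 has 13 total).
  0 blue: C(3,0)C(4,3)/C(7,3) = 4/35; then P = C(7,2)/C(13,2) = 7/26
  1 blue: C(3,1)C(4,2)/C(7,3) = 18/35; then P = C(8,2)/C(13,2) = 14/39
  2 blue: C(3,2)C(4,1)/C(7,3) = 12/35; then P = C(9,2)/C(13,2) = 6/13
  3 blue: C(3,3)C(4,0)/C(7,3) = 1/35; then P = C(10,2)/C(13,2) = 15/26
P(both blue) = 71/182 ≈ 0.3901.

71/182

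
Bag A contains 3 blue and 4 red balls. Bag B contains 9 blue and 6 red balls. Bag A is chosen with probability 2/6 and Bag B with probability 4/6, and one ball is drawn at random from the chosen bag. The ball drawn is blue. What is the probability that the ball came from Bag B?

14/19

P(blue | Bag A) = 3/7; P(blue | Bag B) = 3/5.
P(blue) = 1/3·3/7 + 2/3·3/5 = 19/35.
By Bayes' rule, P(Bag B | blue) = 2/5 / 19/35 = 14/19 ≈ 0.7368.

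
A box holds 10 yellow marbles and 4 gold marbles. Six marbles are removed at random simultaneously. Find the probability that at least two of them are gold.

Sum the hypergeometric tail for j = 2,…,4 gold marbles.
Favorable = C(4,2)·C(10,4) + C(4,3)·C(10,3) + C(4,4)·C(10,2) = 1785; total = C(14,6) = 3003.
P = 1785/3003 = 85/143 ≈ 0.5944.

85/143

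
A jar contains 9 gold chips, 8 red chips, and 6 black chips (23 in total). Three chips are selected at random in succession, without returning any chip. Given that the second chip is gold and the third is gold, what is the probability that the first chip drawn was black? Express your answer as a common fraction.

P(first=black and the second chip is gold and the third is gold) = (6/23)·(9/22)·(8/21) = 72/1771.
P(E) = Σ over first color = 12/253 + 96/1771 + 72/1771 = 36/253.
By Bayes, P(first=black | E) = 72/1771 / 36/253 = 2/7 ≈ 0.2857.

2/7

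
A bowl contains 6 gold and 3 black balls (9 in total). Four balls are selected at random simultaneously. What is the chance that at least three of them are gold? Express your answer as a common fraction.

25/42

Sum the hypergeometric tail for j = 3,…,4 gold balls.
Favorable = C(6,3)·C(3,1) + C(6,4)·C(3,0) = 75; total = C(9,4) = 126.
P = 75/126 = 25/42 ≈ 0.5952.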